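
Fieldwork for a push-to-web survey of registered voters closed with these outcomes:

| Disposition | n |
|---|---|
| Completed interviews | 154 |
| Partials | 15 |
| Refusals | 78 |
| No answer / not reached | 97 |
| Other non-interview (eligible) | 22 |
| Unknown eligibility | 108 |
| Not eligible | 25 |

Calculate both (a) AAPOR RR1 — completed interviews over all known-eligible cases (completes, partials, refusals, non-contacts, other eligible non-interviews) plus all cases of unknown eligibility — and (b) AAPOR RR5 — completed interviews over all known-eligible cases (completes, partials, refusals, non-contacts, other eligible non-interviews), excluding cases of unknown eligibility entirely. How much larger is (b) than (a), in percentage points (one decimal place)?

9.6

Top → 154
Denom → 154 + 15 + 78 + 97 + 22 + 108 = 474
RR1 = 154 / 474 = 0.3249
Denom → 154 + 15 + 78 + 97 + 22 = 366
RR5 = 154 / 366 = 0.4208
Difference = 42.08 − 32.49 = 9.59 percentage points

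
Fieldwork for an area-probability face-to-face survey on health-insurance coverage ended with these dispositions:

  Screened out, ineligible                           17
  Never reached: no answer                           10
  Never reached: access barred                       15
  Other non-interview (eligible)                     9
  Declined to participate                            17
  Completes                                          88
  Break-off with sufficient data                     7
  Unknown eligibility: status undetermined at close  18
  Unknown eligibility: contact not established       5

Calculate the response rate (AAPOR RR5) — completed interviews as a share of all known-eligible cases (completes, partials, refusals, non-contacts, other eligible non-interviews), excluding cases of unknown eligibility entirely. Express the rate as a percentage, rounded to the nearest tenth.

Non-contacts = 10 + 15 = 25
Eligibility not determined = 5 + 18 = 23
Top → 88
Base → 88 + 7 + 17 + 25 + 9 = 146
RR5 = 88 / 146 = 0.6027

60.3%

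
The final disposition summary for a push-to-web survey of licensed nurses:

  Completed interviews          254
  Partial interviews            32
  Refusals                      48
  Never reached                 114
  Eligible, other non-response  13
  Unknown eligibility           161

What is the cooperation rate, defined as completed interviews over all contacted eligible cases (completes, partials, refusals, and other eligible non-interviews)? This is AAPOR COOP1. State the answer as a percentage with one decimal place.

Numerator: 254
Denom: 254 + 32 + 48 + 13 = 347
COOP1 = 254 / 347 = 0.7320

73.2%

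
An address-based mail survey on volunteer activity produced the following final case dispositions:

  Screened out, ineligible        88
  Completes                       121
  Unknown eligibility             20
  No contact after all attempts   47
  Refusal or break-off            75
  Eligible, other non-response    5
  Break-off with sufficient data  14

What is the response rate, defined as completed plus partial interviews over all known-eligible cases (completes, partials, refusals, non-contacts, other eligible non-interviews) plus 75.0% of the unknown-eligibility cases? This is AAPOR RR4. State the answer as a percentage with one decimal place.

48.7%

Num = 121 + 14 = 135
Determined eligible = 121 + 14 + 75 + 47 + 5 = 262
Eligible share of unknowns = 0.7500 × 20 = 15.00
Denominator = 262 + 15.00 = 277.00
RR4 = 135 / 277.00 = 0.4874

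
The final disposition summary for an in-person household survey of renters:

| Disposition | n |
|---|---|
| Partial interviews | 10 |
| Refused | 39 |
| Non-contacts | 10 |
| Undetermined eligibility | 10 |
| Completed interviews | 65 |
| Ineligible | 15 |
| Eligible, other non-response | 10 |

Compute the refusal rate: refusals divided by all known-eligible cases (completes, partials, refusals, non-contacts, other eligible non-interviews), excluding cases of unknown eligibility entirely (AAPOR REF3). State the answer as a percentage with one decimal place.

29.1%

Num = 39
Base = 65 + 10 + 39 + 10 + 10 = 134
REF3 = 39 / 134 = 0.2910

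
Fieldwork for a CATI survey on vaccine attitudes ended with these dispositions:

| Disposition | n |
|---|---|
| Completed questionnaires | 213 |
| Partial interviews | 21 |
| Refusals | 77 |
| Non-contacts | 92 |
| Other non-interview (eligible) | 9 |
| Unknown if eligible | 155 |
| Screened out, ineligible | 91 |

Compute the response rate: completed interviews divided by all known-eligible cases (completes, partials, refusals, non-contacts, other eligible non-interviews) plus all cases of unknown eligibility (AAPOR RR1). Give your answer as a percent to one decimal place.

Num: 213
Base: 213 + 21 + 77 + 92 + 9 + 155 = 567
RR1 = 213 / 567 = 0.3757

37.6%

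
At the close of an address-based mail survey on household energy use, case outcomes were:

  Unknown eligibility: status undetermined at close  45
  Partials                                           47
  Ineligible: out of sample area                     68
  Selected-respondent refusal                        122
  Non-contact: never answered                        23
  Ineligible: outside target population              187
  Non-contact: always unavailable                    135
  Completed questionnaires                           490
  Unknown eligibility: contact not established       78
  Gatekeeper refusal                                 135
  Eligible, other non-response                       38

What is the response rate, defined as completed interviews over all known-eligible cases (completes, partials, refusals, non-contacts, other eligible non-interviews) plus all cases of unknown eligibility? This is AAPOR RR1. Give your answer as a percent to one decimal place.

Refusals = 135 + 122 = 257
Non-contacts = 23 + 135 = 158
Eligibility not determined = 78 + 45 = 123
Ineligible = 187 + 68 = 255
Top = 490
Denominator = 490 + 47 + 257 + 158 + 38 + 123 = 1113
RR1 = 490 / 1113 = 0.4403

44.0%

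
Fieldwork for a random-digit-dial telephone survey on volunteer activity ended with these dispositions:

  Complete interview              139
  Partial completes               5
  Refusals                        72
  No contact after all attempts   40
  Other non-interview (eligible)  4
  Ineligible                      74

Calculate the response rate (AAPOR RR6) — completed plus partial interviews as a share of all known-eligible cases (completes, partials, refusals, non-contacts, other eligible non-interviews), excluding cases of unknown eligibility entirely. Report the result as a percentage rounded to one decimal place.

Top: 139 + 5 = 144
Base: 139 + 5 + 72 + 40 + 4 = 260
RR6 = 144 / 260 = 0.5538

55.4%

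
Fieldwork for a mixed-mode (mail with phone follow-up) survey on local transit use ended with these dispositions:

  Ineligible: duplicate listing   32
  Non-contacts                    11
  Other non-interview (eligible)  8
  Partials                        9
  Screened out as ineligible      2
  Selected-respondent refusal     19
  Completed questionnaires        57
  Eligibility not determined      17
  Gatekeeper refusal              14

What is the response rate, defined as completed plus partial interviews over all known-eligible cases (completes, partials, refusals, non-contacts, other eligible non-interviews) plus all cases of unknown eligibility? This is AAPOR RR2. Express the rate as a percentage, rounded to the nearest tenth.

Declined to participate = 14 + 19 = 33
Screened out, ineligible = 2 + 32 = 34
Numerator = 57 + 9 = 66
Denom = 57 + 9 + 33 + 11 + 8 + 17 = 135
RR2 = 66 / 135 = 0.4889

48.9%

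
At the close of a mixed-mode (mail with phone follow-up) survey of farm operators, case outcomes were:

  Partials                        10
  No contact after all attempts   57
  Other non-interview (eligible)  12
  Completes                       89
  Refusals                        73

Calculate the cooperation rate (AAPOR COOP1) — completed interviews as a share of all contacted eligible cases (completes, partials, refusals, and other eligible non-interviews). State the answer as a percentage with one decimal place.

Numerator: 89
Denominator: 89 + 10 + 73 + 12 = 184
COOP1 = 89 / 184 = 0.4837

48.4%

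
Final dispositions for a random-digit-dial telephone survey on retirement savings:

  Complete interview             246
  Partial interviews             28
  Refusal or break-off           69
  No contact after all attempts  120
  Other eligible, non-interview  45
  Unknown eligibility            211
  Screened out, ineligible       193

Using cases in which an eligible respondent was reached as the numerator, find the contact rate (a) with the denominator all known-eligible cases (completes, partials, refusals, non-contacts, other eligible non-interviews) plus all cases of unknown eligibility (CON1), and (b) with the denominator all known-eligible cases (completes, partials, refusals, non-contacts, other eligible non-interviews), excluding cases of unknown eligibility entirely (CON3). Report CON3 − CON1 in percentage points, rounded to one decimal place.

22.4

Numerator → 246 + 28 + 69 + 45 = 388
Denominator → 246 + 28 + 69 + 120 + 45 + 211 = 719
CON1 = 388 / 719 = 0.5396
Denominator → 246 + 28 + 69 + 120 + 45 = 508
CON3 = 388 / 508 = 0.7638
Difference = 76.38 − 53.96 = 22.42 percentage points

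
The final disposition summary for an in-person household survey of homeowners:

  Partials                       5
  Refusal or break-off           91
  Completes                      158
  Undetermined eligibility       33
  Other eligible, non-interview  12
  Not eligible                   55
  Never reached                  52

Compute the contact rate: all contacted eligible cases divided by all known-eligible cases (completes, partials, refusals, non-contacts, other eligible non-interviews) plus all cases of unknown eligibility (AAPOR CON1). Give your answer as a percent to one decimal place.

75.8%

Numerator = 158 + 5 + 91 + 12 = 266
Base = 158 + 5 + 91 + 52 + 12 + 33 = 351
CON1 = 266 / 351 = 0.7578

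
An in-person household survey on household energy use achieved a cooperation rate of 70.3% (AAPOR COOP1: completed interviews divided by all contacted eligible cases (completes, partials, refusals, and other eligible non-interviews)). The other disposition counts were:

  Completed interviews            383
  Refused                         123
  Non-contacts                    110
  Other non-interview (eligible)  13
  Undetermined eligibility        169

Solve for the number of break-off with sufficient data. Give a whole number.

26

COOP1 = 383 / D = 0.703
D = 383 / 0.703 = 544.8
Remaining denominator categories sum to 519
break-off with sufficient data = 544.8 − 519 ≈ 26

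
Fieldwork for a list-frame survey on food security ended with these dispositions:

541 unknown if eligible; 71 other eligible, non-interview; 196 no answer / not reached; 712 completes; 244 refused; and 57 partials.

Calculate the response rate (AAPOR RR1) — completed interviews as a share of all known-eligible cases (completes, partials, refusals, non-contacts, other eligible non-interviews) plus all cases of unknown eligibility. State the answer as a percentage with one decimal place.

Num = 712
Base = 712 + 57 + 244 + 196 + 71 + 541 = 1821
RR1 = 712 / 1821 = 0.3910

39.1%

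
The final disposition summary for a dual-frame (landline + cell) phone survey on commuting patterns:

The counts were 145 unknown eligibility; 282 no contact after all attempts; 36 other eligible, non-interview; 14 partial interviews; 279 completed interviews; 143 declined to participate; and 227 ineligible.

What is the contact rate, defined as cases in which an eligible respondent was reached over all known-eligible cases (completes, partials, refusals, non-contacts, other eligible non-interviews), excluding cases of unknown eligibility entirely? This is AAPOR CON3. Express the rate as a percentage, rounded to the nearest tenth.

62.6%

Num: 279 + 14 + 143 + 36 = 472
Denom: 279 + 14 + 143 + 282 + 36 = 754
CON3 = 472 / 754 = 0.6260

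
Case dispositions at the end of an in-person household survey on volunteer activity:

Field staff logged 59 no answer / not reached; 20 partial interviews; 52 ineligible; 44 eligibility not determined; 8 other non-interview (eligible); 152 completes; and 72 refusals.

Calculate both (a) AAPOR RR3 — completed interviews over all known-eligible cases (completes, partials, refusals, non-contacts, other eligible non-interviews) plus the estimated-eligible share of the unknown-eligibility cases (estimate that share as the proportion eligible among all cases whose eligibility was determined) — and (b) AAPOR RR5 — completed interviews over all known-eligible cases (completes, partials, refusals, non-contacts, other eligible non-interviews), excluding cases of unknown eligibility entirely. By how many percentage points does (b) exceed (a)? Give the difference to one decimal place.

5.3

Num: 152
Known eligible: 152 + 20 + 72 + 59 + 8 = 311
e = 311 / (311 + 52) = 311 / 363 = 0.8567
e × U: 0.8567 × 44 = 37.69
Base: 311 + 37.69 = 348.69
RR3 = 152 / 348.69 = 0.4359
Base: 152 + 20 + 72 + 59 + 8 = 311
RR5 = 152 / 311 = 0.4887
Difference = 48.87 − 43.59 = 5.28 percentage points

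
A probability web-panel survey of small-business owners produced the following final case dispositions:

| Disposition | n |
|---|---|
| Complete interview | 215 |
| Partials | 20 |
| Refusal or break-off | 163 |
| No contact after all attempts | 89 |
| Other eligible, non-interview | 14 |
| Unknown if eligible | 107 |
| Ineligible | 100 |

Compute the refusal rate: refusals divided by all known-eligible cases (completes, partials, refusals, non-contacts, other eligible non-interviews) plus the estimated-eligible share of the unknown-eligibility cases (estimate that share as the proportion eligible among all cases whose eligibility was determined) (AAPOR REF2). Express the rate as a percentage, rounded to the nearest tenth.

Num → 163
Determined eligible → 215 + 20 + 163 + 89 + 14 = 501
e = 501 / (501 + 100) = 501 / 601 = 0.8336
Estimated eligible among unknowns → 0.8336 × 107 = 89.20
Denom → 501 + 89.20 = 590.20
REF2 = 163 / 590.20 = 0.2762

27.6%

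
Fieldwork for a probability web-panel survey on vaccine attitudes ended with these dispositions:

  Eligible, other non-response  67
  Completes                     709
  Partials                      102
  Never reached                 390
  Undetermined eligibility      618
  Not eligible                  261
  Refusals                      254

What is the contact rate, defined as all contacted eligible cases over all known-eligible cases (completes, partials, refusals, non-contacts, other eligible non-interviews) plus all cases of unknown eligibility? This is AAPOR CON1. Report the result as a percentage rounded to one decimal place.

52.9%

Num = 709 + 102 + 254 + 67 = 1132
Denominator = 709 + 102 + 254 + 390 + 67 + 618 = 2140
CON1 = 1132 / 2140 = 0.5290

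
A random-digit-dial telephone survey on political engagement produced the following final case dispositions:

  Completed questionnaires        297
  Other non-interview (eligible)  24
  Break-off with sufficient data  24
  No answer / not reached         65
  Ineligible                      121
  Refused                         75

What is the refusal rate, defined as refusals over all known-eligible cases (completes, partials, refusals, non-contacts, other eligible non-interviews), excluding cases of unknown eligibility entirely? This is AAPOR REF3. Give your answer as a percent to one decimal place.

Numerator → 75
Denom → 297 + 24 + 75 + 65 + 24 = 485
REF3 = 75 / 485 = 0.1546

15.5%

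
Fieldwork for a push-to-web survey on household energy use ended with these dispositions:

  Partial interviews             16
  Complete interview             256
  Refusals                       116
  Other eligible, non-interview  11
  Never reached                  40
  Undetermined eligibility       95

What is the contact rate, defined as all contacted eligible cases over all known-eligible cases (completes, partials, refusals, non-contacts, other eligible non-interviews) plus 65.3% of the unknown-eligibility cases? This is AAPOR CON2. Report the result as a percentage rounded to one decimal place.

Top → 256 + 16 + 116 + 11 = 399
Known eligible → 256 + 16 + 116 + 40 + 11 = 439
e × U → 0.6530 × 95 = 62.04
Base → 439 + 62.04 = 501.04
CON2 = 399 / 501.04 = 0.7963

79.6%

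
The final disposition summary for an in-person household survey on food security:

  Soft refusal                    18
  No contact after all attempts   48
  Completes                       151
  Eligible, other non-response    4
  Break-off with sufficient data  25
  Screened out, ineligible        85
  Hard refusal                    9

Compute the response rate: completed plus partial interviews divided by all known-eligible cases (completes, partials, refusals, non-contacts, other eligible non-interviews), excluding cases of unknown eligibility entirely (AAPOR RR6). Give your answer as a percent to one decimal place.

Declined to participate = 9 + 18 = 27
Num → 151 + 25 = 176
Base → 151 + 25 + 27 + 48 + 4 = 255
RR6 = 176 / 255 = 0.6902

69.0%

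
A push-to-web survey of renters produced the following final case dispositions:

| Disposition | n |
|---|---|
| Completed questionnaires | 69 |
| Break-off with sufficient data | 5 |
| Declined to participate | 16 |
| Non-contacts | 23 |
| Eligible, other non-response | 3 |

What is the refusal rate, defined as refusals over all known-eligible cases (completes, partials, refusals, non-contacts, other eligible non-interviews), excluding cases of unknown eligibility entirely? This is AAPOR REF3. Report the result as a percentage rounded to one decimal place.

Numerator = 16
Denominator = 69 + 5 + 16 + 23 + 3 = 116
REF3 = 16 / 116 = 0.1379

13.8%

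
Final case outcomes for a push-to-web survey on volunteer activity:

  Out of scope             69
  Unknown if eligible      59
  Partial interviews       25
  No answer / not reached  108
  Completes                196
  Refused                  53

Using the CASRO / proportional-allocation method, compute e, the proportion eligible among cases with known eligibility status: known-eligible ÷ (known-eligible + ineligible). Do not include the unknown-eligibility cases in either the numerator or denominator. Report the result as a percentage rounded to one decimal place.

84.7%

Known eligible: 196 + 25 + 53 + 108 = 382
e = 382 / (382 + 69) = 382 / 451 = 0.8470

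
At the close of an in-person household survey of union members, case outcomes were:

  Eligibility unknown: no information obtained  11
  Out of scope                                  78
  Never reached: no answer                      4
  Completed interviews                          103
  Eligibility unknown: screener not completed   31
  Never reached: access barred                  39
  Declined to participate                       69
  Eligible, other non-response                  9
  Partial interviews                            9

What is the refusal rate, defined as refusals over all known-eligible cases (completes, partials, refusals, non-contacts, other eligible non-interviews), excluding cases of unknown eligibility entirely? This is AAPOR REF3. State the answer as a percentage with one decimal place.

Non-contacts = 4 + 39 = 43
Undetermined eligibility = 31 + 11 = 42
Num → 69
Base → 103 + 9 + 69 + 43 + 9 = 233
REF3 = 69 / 233 = 0.2961

29.6%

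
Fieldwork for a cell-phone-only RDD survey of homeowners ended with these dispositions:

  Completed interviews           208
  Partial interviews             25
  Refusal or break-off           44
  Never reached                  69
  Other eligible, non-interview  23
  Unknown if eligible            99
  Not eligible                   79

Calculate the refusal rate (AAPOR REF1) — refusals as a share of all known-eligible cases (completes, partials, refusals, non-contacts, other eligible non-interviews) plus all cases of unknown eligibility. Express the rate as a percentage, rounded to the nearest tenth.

9.4%

Top: 44
Base: 208 + 25 + 44 + 69 + 23 + 99 = 468
REF1 = 44 / 468 = 0.0940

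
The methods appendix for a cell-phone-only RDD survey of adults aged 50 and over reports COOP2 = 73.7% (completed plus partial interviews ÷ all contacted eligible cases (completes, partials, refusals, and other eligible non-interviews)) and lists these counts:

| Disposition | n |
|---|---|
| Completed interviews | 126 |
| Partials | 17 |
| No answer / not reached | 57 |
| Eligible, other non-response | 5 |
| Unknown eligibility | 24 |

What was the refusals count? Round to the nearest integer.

46

Num → 126 + 17 = 143
COOP2 = 143 / D = 0.737
D = 143 / 0.737 = 194.0
Rest of base = 148
refusals = 194.0 − 148 ≈ 46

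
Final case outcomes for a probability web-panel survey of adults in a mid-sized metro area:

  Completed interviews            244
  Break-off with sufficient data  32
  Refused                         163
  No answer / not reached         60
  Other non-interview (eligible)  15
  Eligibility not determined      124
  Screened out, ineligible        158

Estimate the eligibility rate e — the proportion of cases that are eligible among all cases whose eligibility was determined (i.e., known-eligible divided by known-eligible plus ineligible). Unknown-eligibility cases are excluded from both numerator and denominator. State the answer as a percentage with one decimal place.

76.5%

Eligible (known) → 244 + 32 + 163 + 60 + 15 = 514
e = 514 / (514 + 158) = 514 / 672 = 0.7649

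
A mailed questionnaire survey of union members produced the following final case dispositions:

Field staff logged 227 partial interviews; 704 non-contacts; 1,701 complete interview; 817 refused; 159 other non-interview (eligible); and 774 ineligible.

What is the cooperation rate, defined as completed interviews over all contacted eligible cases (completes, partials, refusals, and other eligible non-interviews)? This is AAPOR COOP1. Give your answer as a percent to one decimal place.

Numerator → 1701
Denom → 1701 + 227 + 817 + 159 = 2904
COOP1 = 1701 / 2904 = 0.5857

58.6%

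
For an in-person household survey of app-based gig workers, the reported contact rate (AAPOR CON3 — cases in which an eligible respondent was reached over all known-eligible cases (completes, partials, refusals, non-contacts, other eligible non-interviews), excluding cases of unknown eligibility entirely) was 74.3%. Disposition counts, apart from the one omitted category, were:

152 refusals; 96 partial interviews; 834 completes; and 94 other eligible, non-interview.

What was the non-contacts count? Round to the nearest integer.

Top → 834 + 96 + 152 + 94 = 1176
CON3 = 1176 / D = 0.743
D = 1176 / 0.743 = 1582.8
Other denominator terms total 1176
non-contacts = 1582.8 − 1176 ≈ 407

407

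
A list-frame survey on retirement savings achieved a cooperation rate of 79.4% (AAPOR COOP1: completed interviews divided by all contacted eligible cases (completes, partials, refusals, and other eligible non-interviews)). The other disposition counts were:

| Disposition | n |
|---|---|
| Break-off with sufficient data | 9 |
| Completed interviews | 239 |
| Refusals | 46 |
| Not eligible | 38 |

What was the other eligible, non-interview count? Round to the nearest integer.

7

COOP1 = 239 / D = 0.794
D = 239 / 0.794 = 301.0
Remaining denominator categories sum to 294
other eligible, non-interview = 301.0 − 294 ≈ 7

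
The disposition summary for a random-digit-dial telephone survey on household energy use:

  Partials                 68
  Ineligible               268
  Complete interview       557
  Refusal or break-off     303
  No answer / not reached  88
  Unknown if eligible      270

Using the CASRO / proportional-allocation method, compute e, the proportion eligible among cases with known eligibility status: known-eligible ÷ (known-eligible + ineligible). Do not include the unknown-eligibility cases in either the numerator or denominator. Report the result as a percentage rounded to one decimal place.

79.1%

Known eligible → 557 + 68 + 303 + 88 = 1016
e = 1016 / (1016 + 268) = 1016 / 1284 = 0.7913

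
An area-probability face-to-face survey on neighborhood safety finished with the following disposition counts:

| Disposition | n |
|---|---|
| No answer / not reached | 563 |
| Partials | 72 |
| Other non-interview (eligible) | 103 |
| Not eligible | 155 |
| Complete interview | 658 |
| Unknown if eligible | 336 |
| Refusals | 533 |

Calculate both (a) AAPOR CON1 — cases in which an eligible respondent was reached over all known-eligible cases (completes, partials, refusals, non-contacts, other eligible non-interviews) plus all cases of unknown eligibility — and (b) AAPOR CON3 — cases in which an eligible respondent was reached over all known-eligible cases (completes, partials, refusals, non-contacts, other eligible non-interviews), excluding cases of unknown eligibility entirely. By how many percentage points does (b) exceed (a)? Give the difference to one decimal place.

Numerator = 658 + 72 + 533 + 103 = 1366
Denom = 658 + 72 + 533 + 563 + 103 + 336 = 2265
CON1 = 1366 / 2265 = 0.6031
Denom = 658 + 72 + 533 + 563 + 103 = 1929
CON3 = 1366 / 1929 = 0.7081
Difference = 70.81 − 60.31 = 10.50 percentage points

10.5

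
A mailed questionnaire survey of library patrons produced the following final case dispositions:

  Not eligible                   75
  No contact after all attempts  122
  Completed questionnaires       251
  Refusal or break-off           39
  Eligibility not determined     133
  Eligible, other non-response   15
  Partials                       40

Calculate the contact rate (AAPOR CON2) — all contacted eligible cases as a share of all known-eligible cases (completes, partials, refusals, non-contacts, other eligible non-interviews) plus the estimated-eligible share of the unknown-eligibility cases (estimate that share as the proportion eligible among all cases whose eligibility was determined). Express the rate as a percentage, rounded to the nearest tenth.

59.3%

Numerator: 251 + 40 + 39 + 15 = 345
Eligible (known): 251 + 40 + 39 + 122 + 15 = 467
e = 467 / (467 + 75) = 467 / 542 = 0.8616
e × U: 0.8616 × 133 = 114.59
Base: 467 + 114.59 = 581.59
CON2 = 345 / 581.59 = 0.5932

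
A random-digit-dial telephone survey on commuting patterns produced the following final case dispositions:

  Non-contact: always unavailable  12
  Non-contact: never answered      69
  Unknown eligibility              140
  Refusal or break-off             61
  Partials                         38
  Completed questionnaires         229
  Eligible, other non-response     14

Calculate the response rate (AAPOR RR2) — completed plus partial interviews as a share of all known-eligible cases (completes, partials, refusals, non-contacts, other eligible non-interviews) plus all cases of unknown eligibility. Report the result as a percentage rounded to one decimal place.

Non-contacts = 69 + 12 = 81
Num: 229 + 38 = 267
Denom: 229 + 38 + 61 + 81 + 14 + 140 = 563
RR2 = 267 / 563 = 0.4742

47.4%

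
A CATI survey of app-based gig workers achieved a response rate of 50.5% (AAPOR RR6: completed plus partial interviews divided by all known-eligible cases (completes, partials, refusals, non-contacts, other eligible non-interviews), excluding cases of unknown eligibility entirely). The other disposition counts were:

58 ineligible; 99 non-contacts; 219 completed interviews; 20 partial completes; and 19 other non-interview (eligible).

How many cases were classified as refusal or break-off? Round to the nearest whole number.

Top = 219 + 20 = 239
RR6 = 239 / D = 0.505
D = 239 / 0.505 = 473.3
Remaining denominator categories sum to 357
refusal or break-off = 473.3 − 357 ≈ 116

116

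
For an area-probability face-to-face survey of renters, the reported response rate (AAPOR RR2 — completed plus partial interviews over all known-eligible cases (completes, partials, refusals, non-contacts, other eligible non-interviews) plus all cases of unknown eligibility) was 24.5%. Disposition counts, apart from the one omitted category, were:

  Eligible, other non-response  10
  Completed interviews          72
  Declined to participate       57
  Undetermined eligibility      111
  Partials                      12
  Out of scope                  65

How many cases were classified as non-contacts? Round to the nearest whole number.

81

Top → 72 + 12 = 84
RR2 = 84 / D = 0.245
D = 84 / 0.245 = 342.9
Rest of base = 262
non-contacts = 342.9 − 262 ≈ 81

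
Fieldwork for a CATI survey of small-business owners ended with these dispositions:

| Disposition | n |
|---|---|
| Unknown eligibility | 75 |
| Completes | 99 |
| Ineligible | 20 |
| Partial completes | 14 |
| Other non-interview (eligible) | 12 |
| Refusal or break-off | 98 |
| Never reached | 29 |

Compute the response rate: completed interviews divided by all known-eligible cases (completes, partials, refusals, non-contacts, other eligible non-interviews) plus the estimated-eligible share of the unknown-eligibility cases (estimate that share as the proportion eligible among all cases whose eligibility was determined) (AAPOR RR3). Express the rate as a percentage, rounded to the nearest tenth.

Num → 99
Determined eligible → 99 + 14 + 98 + 29 + 12 = 252
e = 252 / (252 + 20) = 252 / 272 = 0.9265
Estimated eligible among unknowns → 0.9265 × 75 = 69.49
Denominator → 252 + 69.49 = 321.49
RR3 = 99 / 321.49 = 0.3079

30.8%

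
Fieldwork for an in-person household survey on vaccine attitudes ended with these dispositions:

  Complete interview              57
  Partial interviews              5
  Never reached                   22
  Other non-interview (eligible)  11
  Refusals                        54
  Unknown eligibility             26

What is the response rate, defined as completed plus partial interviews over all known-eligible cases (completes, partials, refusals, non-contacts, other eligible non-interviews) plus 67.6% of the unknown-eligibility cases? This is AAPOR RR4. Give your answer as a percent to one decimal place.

37.2%

Numerator = 57 + 5 = 62
Known eligible = 57 + 5 + 54 + 22 + 11 = 149
Eligible share of unknowns = 0.6760 × 26 = 17.58
Denom = 149 + 17.58 = 166.58
RR4 = 62 / 166.58 = 0.3722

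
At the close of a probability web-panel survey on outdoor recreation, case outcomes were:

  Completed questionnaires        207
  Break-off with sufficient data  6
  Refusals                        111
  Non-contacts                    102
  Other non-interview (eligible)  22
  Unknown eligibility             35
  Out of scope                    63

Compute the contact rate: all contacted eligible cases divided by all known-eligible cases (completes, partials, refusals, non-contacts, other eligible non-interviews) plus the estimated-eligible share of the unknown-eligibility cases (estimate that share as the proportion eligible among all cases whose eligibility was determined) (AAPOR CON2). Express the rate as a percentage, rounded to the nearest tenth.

72.3%

Num: 207 + 6 + 111 + 22 = 346
Eligible (known): 207 + 6 + 111 + 102 + 22 = 448
e = 448 / (448 + 63) = 448 / 511 = 0.8767
Eligible share of unknowns: 0.8767 × 35 = 30.68
Base: 448 + 30.68 = 478.68
CON2 = 346 / 478.68 = 0.7228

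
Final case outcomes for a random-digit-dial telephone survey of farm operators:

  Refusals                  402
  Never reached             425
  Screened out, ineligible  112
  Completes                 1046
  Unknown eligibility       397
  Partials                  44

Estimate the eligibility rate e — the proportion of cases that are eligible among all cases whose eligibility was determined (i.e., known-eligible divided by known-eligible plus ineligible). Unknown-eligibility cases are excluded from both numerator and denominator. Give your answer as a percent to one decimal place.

94.5%

Known eligible → 1046 + 44 + 402 + 425 = 1917
e = 1917 / (1917 + 112) = 1917 / 2029 = 0.9448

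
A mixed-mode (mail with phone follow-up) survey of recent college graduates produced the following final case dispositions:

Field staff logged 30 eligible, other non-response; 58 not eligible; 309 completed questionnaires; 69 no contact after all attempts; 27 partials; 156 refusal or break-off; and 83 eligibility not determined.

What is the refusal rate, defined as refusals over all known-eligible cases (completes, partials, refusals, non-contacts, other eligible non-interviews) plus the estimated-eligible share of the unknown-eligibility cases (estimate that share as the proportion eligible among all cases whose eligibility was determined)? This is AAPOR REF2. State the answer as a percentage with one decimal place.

Top → 156
Eligible (known) → 309 + 27 + 156 + 69 + 30 = 591
e = 591 / (591 + 58) = 591 / 649 = 0.9106
Estimated eligible among unknowns → 0.9106 × 83 = 75.58
Base → 591 + 75.58 = 666.58
REF2 = 156 / 666.58 = 0.2340

23.4%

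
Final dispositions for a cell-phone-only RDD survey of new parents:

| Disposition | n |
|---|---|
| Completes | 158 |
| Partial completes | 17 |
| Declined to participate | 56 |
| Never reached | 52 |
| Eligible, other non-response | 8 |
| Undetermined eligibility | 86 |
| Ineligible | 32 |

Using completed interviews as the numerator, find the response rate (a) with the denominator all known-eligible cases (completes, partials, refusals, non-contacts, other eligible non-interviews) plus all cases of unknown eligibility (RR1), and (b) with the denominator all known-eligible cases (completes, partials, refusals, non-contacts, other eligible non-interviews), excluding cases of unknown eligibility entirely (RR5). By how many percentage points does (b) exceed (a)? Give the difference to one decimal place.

12.4

Numerator → 158
Denominator → 158 + 17 + 56 + 52 + 8 + 86 = 377
RR1 = 158 / 377 = 0.4191
Denominator → 158 + 17 + 56 + 52 + 8 = 291
RR5 = 158 / 291 = 0.5430
Difference = 54.30 − 41.91 = 12.39 percentage points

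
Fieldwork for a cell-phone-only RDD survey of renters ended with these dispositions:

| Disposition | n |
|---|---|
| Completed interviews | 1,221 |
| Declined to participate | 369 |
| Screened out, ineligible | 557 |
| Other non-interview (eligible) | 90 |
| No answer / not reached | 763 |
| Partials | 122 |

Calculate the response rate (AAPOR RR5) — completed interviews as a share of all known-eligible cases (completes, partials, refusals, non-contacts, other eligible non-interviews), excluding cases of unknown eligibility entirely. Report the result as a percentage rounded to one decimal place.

Numerator → 1221
Denominator → 1221 + 122 + 369 + 763 + 90 = 2565
RR5 = 1221 / 2565 = 0.4760

47.6%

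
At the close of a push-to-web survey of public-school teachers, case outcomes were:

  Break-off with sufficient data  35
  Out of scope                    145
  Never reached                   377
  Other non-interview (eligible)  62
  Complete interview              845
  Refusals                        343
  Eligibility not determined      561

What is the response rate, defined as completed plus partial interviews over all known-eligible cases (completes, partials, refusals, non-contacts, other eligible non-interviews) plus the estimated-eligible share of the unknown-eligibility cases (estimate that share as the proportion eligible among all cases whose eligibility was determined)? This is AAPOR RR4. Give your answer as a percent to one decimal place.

Numerator → 845 + 35 = 880
Eligible (known) → 845 + 35 + 343 + 377 + 62 = 1662
e = 1662 / (1662 + 145) = 1662 / 1807 = 0.9198
e × U → 0.9198 × 561 = 516.01
Denom → 1662 + 516.01 = 2178.01
RR4 = 880 / 2178.01 = 0.4040

40.4%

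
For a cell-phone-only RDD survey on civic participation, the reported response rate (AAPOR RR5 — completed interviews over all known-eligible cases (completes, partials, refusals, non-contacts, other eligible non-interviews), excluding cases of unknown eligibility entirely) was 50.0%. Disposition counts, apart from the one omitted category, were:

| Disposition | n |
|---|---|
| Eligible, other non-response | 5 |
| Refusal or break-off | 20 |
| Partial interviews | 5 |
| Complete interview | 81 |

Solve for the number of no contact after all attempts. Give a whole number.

RR5 = 81 / D = 0.500
D = 81 / 0.500 = 162.0
Remaining denominator categories sum to 111
no contact after all attempts = 162.0 − 111 ≈ 51

51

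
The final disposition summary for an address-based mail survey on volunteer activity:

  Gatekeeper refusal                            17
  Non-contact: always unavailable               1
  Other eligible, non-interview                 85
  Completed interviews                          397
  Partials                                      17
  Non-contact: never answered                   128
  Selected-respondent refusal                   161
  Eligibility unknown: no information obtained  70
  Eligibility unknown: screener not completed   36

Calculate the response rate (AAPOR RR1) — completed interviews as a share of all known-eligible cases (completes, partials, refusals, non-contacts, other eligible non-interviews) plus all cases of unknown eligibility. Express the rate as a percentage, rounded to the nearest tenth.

Refusals = 17 + 161 = 178
No answer / not reached = 128 + 1 = 129
Eligibility not determined = 36 + 70 = 106
Top → 397
Base → 397 + 17 + 178 + 129 + 85 + 106 = 912
RR1 = 397 / 912 = 0.4353

43.5%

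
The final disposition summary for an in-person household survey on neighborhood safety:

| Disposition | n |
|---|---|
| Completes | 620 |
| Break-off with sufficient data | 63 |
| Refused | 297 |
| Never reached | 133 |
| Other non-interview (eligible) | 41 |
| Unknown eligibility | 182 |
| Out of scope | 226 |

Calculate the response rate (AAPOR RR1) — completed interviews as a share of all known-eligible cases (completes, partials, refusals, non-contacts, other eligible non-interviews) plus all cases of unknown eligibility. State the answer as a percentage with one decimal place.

46.4%

Top: 620
Denom: 620 + 63 + 297 + 133 + 41 + 182 = 1336
RR1 = 620 / 1336 = 0.4641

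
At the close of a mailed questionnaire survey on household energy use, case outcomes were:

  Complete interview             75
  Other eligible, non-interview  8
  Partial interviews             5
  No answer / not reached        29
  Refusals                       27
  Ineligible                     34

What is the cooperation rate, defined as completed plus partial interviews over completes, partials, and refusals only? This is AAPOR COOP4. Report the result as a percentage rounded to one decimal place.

74.8%

Top → 75 + 5 = 80
Base → 75 + 5 + 27 = 107
COOP4 = 80 / 107 = 0.7477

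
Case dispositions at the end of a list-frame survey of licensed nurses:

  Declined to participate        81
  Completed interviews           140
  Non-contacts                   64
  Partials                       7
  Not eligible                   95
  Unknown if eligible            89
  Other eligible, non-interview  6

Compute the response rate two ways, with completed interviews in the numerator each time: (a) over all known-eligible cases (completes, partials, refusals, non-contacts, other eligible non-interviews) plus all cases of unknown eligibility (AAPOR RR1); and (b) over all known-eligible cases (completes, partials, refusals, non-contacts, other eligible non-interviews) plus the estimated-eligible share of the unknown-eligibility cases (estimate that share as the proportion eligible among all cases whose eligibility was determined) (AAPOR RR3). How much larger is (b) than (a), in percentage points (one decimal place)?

Top = 140
Denom = 140 + 7 + 81 + 64 + 6 + 89 = 387
RR1 = 140 / 387 = 0.3618
Known eligible = 140 + 7 + 81 + 64 + 6 = 298
e = 298 / (298 + 95) = 298 / 393 = 0.7583
Eligible share of unknowns = 0.7583 × 89 = 67.49
Denom = 298 + 67.49 = 365.49
RR3 = 140 / 365.49 = 0.3830
Difference = 38.30 − 36.18 = 2.12 percentage points

2.1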